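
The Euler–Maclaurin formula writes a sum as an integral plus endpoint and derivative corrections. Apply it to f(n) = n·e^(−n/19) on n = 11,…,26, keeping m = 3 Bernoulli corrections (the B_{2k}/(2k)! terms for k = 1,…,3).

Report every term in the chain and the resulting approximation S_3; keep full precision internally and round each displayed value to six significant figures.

Integral: ∫_11^26 x·e^(−x/19) dx = 101.873.
Boundary: ½(f(11) + f(26)) = ½(6.16537 + 6.61722) = 6.39129.
Running total after boundary: 108.265.
Correction k=1: B_{2}/2! · (f^{(1)}(26) − f^{(1)}(11)) = 1/12 · (-0.0937663 − 0.235995) = -0.0274801.
After k=1: 108.237.
Correction k=2: B_{4}/4! · (f^{(3)}(26) − f^{(3)}(11)) = −1/720 · (0.00115028 − 0.00375892) = 3.62312e-06.
After k=2: 108.237.
Correction k=3: B_{6}/6! · (f^{(5)}(26) − f^{(5)}(11)) = 1/30240 · (7.09224e-06 − 1.90142e-05) = -3.94244e-10.

S_3 ≈ 108.237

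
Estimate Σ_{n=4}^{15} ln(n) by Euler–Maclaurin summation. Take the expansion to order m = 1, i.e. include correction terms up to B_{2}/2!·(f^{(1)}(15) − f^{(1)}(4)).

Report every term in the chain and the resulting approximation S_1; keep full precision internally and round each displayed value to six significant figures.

The integral term ∫_4^15 ln(x) dx = 24.0756.
½[f(4) + f(15)] = ½[1.38629 + 2.70805] = 2.04717.
Integral + boundary = 26.1227.
Correction k=1: B_{2}/2! · (f^{(1)}(15) − f^{(1)}(4)) = 1/12 · (0.0666667 − 0.250000) = -0.0152778.

S_1 ≈ 26.1075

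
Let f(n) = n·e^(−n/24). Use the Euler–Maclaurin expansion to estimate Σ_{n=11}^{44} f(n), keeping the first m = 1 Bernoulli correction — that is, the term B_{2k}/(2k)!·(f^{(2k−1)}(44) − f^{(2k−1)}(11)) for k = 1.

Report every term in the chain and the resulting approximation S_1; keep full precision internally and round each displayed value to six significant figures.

∫_11^44 x·e^(−x/24) dx evaluates to 270.239.
Boundary: ½(f(11) + f(44)) = ½(6.95570 + 7.03471) = 6.99521.
So far: 277.234.
Order-1 term: 1/12 · (-0.133233 − 0.342516) = -0.0396457.

S_1 ≈ 277.195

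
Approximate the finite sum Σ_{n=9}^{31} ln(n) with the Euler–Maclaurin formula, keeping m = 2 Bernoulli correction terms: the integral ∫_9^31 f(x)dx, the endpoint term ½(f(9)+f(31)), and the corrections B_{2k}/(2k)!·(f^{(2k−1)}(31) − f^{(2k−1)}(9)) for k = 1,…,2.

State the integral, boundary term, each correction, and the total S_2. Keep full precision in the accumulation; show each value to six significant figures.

S_2 ≈ 67.4876

∫_9^31 ln(x) dx evaluates to 64.6786.
Boundary: ½(f(9) + f(31)) = ½(2.19722 + 3.43399) = 2.81561.
So far: 67.4942.
Correction k=1: B_{2}/2! · (f^{(1)}(31) − f^{(1)}(9)) = 1/12 · (0.0322581 − 0.111111) = -0.00657109.
After k=1: 67.4876.
Correction k=2: B_{4}/4! · (f^{(3)}(31) − f^{(3)}(9)) = −1/720 · (6.71344e-05 − 0.00274348) = 3.71715e-06.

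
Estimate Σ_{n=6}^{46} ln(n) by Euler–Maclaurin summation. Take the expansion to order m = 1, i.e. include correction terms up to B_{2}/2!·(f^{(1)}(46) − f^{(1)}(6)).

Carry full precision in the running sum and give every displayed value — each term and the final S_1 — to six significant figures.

S_1 ≈ 128.165

∫_6^46 ln(x) dx evaluates to 125.367.
Boundary: ½(f(6) + f(46)) = ½(1.79176 + 3.82864) = 2.81020.
Running total after boundary: 128.177.
k=1: B_{2}/(2)! × [f^{(1)}(46) − f^{(1)}(6)] = 1/12 × (0.0217391 − 0.166667) = -0.0120773.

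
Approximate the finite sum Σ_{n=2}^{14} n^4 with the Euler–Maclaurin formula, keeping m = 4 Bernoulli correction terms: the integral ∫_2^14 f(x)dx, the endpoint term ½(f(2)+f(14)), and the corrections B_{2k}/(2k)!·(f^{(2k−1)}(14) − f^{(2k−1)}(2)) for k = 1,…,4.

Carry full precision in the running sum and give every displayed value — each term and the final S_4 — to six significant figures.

Integral: ∫_2^14 x^4 dx = 107558.
½[f(2) + f(14)] = ½[16.0000 + 38416.0] = 19216.0.
Running total after boundary: 126774.
Correction k=1: B_{2}/2! · (f^{(1)}(14) − f^{(1)}(2)) = 1/12 · (10976.0 − 32.0000) = 912.000.
Running total after k=1: 127686.
Correction k=2: B_{4}/4! · (f^{(3)}(14) − f^{(3)}(2)) = −1/720 · (336.000 − 48.0000) = -0.400000.
Running total after k=2: 127686.
Correction k=3: B_{6}/6! · (f^{(5)}(14) − f^{(5)}(2)) = 1/30240 · (0.00000 − 0.00000) = 0.00000.
Running total after k=3: 127686.
Correction k=4: B_{8}/8! · (f^{(7)}(14) − f^{(7)}(2)) = −1/1209600 · (0.00000 − 0.00000) = 0.00000.

S_4 ≈ 127686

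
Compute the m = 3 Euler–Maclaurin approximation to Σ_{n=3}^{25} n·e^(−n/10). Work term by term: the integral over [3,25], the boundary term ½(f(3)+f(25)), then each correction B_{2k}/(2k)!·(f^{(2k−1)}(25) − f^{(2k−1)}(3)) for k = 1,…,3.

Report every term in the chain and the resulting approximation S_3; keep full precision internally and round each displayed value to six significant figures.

The integral term ∫_3^25 x·e^(−x/10) dx = 67.5766.
Endpoint term: (f(3) + f(25))/2 = (2.22245 + 2.05212)/2 = 2.13729.
Integral + boundary = 69.7139.
k=1: B_{2}/(2)! × [f^{(1)}(25) − f^{(1)}(3)] = 1/12 × (-0.123127 − 0.518573) = -0.0534750.
Running total after k=1: 69.6604.
k=2: B_{4}/(4)! × [f^{(3)}(25) − f^{(3)}(3)] = −1/720 × (0.000410425 − 0.0200021) = 2.72106e-05.
Running total after k=2: 69.6605.
k=3: B_{6}/(6)! × [f^{(5)}(25) − f^{(5)}(3)] = 1/30240 × (2.05212e-05 − 0.000348185) = -1.08354e-08.

S_3 ≈ 69.6605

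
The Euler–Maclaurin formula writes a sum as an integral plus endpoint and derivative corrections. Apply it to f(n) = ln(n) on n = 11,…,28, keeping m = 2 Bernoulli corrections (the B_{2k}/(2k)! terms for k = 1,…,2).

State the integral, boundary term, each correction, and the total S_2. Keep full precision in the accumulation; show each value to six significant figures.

S_2 ≈ 52.7853

The integral term ∫_11^28 ln(x) dx = 49.9249.
Endpoint term: (f(11) + f(28))/2 = (2.39790 + 3.33220)/2 = 2.86505.
So far: 52.7899.
Order-1 term: 1/12 · (0.0357143 − 0.0909091) = -0.00459957.
Partial sum through k=1: 52.7853.
Order-2 term: −1/720 · (9.11079e-05 − 0.00150263) = 1.96045e-06.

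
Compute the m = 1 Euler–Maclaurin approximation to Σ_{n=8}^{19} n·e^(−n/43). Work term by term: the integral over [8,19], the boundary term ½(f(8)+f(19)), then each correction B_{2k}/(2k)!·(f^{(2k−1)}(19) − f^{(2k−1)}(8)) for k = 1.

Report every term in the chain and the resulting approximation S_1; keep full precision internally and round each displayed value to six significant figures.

S_1 ≈ 116.297

Integral: ∫_8^19 x·e^(−x/43) dx = 106.896.
Boundary: ½(f(8) + f(19)) = ½(6.64188 + 12.2139) = 9.42791.
Integral + boundary = 116.324.
Order-1 term: 1/12 · (0.358794 − 0.675773) = -0.0264149.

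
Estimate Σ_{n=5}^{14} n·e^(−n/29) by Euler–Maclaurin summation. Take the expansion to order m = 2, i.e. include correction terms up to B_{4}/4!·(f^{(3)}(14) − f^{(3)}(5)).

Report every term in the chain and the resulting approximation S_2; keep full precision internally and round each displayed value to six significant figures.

∫_5^14 x·e^(−x/29) dx evaluates to 60.3508.
Endpoint term: (f(5) + f(14))/2 = (4.20815 + 8.63910)/2 = 6.42363.
Running total after boundary: 66.7744.
Correction k=1: B_{2}/2! · (f^{(1)}(14) − f^{(1)}(5)) = 1/12 · (0.319179 − 0.696522) = -0.0314453.
Partial sum through k=1: 66.7430.
Correction k=2: B_{4}/4! · (f^{(3)}(14) − f^{(3)}(5)) = −1/720 · (0.00184701 − 0.00282971) = 1.36486e-06.

S_2 ≈ 66.7430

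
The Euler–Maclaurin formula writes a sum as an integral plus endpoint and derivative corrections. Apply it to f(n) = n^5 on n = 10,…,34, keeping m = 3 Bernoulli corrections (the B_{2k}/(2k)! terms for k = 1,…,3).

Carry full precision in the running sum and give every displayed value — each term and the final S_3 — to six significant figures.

S_3 ≈ 2.80621e+08

Integral: ∫_10^34 x^5 dx = 2.57301e+08.
½[f(10) + f(34)] = ½[100000 + 4.54354e+07] = 2.27677e+07.
So far: 2.80068e+08.
Order-1 term: 1/12 · (6.68168e+06 − 50000.0) = 552640.
Running total after k=1: 2.80621e+08.
Order-2 term: −1/720 · (69360.0 − 6000.00) = -88.0000.
Running total after k=2: 2.80621e+08.
Order-3 term: 1/30240 · (120.000 − 120.000) = 0.00000.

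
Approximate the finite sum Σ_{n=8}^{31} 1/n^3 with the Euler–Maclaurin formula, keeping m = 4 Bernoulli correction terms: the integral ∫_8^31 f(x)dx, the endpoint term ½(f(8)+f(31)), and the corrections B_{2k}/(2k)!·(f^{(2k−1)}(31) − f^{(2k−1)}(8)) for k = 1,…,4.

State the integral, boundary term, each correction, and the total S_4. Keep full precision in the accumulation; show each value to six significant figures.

∫_8^31 1/x^3 dx evaluates to 0.00729221.
Boundary: ½(f(8) + f(31)) = ½(0.00195312 + 3.35672e-05) = 0.000993346.
Integral + boundary = 0.00828555.
Order-1 term: 1/12 · (-3.24844e-06 − (-0.000732422)) = 6.07645e-05.
Running total after k=1: 0.00834632.
Order-2 term: −1/720 · (-6.76054e-08 − (-0.000228882)) = -3.17798e-07.
Running total after k=2: 0.00834600.
Order-3 term: 1/30240 · (-2.95466e-09 − (-0.000150204)) = 4.96696e-09.
Running total after k=3: 0.00834601.
Order-4 term: −1/1209600 · (-2.21369e-10 − (-0.000168979)) = -1.39698e-10.

S_4 ≈ 0.00834601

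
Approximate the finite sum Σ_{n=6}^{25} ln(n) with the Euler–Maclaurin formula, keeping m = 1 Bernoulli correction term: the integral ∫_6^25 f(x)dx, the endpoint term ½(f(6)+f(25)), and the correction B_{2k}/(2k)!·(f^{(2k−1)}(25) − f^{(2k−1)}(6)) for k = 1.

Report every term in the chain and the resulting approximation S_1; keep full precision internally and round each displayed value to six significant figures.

S_1 ≈ 53.2161

Integral: ∫_6^25 ln(x) dx = 50.7213.
Boundary: ½(f(6) + f(25)) = ½(1.79176 + 3.21888) = 2.50532.
Running total after boundary: 53.2267.
k=1: B_{2}/(2)! × [f^{(1)}(25) − f^{(1)}(6)] = 1/12 × (0.0400000 − 0.166667) = -0.0105556.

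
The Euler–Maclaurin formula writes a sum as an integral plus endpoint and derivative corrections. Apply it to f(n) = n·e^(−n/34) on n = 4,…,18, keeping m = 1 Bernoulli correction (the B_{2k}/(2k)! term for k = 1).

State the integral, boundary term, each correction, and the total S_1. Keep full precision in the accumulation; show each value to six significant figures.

S_1 ≈ 114.371

∫_4^18 x·e^(−x/34) dx evaluates to 107.335.
Boundary: ½(f(4) + f(18)) = ½(3.55604 + 10.6011) = 7.07858.
Integral + boundary = 114.413.
k=1: B_{2}/(2)! × [f^{(1)}(18) − f^{(1)}(4)] = 1/12 × (0.277154 − 0.784420) = -0.0422722.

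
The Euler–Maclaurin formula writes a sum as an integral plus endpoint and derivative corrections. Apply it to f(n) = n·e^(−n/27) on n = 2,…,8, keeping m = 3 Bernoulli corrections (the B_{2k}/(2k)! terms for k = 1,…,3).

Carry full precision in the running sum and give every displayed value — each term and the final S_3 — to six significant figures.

S_3 ≈ 28.3000

The integral term ∫_2^8 x·e^(−x/27) dx = 24.4252.
½[f(2) + f(8)] = ½[1.85721 + 5.94854] = 3.90287.
Running total after boundary: 28.3281.
Order-1 term: 1/12 · (0.523251 − 0.859818) = -0.0280472.
Running total after k=1: 28.3000.
Order-2 term: −1/720 · (0.00275773 − 0.00372706) = 1.34629e-06.
Running total after k=2: 28.3000.
Order-3 term: 1/30240 · (6.58120e-06 − 8.60722e-06) = -6.69980e-11.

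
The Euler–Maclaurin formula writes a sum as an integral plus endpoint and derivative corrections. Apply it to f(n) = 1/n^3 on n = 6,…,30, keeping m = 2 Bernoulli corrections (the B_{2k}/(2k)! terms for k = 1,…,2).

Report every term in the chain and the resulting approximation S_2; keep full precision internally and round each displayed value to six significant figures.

S_2 ≈ 0.0158575

Integral: ∫_6^30 1/x^3 dx = 0.0133333.
Boundary: ½(f(6) + f(30)) = ½(0.00462963 + 3.70370e-05) = 0.00233333.
So far: 0.0156667.
k=1: B_{2}/(2)! × [f^{(1)}(30) − f^{(1)}(6)] = 1/12 × (-3.70370e-06 − (-0.00231481)) = 0.000192593.
Partial sum through k=1: 0.0158593.
k=2: B_{4}/(4)! × [f^{(3)}(30) − f^{(3)}(6)] = −1/720 × (-8.23045e-08 − (-0.00128601)) = -1.78601e-06.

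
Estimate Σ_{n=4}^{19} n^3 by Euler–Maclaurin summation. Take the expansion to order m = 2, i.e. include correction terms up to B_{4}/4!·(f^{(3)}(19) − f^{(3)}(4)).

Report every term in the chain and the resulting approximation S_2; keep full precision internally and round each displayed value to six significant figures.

S_2 ≈ 36064.0

∫_4^19 x^3 dx evaluates to 32516.2.
Endpoint term: (f(4) + f(19))/2 = (64.0000 + 6859.00)/2 = 3461.50.
So far: 35977.8.
Order-1 term: 1/12 · (1083.00 − 48.0000) = 86.2500.
Partial sum through k=1: 36064.0.
Order-2 term: −1/720 · (6.00000 − 6.00000) = 0.00000.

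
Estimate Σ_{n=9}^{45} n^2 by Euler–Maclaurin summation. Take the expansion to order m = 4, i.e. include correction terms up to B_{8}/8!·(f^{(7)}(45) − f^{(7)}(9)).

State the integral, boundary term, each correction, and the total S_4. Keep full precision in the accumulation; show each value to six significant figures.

The integral term ∫_9^45 x^2 dx = 30132.0.
Endpoint term: (f(9) + f(45))/2 = (81.0000 + 2025.00)/2 = 1053.00.
Integral + boundary = 31185.0.
Order-1 term: 1/12 · (90.0000 − 18.0000) = 6.00000.
Running total after k=1: 31191.0.
Order-2 term: −1/720 · (0.00000 − 0.00000) = 0.00000.
Running total after k=2: 31191.0.
Order-3 term: 1/30240 · (0.00000 − 0.00000) = 0.00000.
Running total after k=3: 31191.0.
Order-4 term: −1/1209600 · (0.00000 − 0.00000) = 0.00000.

S_4 ≈ 31191.0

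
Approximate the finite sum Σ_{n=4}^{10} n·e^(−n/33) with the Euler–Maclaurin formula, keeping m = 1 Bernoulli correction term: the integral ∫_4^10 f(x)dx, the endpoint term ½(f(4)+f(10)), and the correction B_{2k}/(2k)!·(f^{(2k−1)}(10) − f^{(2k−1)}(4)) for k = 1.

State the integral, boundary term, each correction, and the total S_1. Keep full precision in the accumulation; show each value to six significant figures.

S_1 ≈ 39.0202

∫_4^10 x·e^(−x/33) dx evaluates to 33.5776.
Endpoint term: (f(4) + f(10))/2 = (3.54338 + 7.38577)/2 = 5.46458.
Integral + boundary = 39.0422.
Order-1 term: 1/12 · (0.514766 − 0.778471) = -0.0219754.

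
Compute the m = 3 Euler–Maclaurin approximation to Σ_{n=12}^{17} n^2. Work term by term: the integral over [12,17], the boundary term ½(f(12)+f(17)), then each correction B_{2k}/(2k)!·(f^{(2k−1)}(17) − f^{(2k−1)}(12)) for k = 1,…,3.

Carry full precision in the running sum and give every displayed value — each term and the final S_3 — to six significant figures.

S_3 ≈ 1279.00

Integral: ∫_12^17 x^2 dx = 1061.67.
Boundary: ½(f(12) + f(17)) = ½(144.000 + 289.000) = 216.500.
So far: 1278.17.
k=1: B_{2}/(2)! × [f^{(1)}(17) − f^{(1)}(12)] = 1/12 × (34.0000 − 24.0000) = 0.833333.
After k=1: 1279.00.
k=2: B_{4}/(4)! × [f^{(3)}(17) − f^{(3)}(12)] = −1/720 × (0.00000 − 0.00000) = 0.00000.
After k=2: 1279.00.
k=3: B_{6}/(6)! × [f^{(5)}(17) − f^{(5)}(12)] = 1/30240 × (0.00000 − 0.00000) = 0.00000.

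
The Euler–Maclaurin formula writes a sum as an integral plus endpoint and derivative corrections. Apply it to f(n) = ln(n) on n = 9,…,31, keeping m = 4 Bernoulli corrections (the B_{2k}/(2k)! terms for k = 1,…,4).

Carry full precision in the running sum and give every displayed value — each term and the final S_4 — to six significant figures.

Integral: ∫_9^31 ln(x) dx = 64.6786.
Boundary: ½(f(9) + f(31)) = ½(2.19722 + 3.43399) = 2.81561.
Running total after boundary: 67.4942.
Order-1 term: 1/12 · (0.0322581 − 0.111111) = -0.00657109.
Partial sum through k=1: 67.4876.
Order-2 term: −1/720 · (6.71344e-05 − 0.00274348) = 3.71715e-06.
Partial sum through k=2: 67.4876.
Order-3 term: 1/30240 · (8.38306e-07 − 0.000406442) = -1.34128e-08.
Partial sum through k=3: 67.4876.
Order-4 term: −1/1209600 · (2.61698e-08 − 0.000150534) = 1.24428e-10.

S_4 ≈ 67.4876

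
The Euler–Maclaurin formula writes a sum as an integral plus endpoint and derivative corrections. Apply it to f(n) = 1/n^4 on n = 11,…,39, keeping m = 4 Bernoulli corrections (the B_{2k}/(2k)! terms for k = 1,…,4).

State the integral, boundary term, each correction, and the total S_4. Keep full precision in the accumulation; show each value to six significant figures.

S_4 ≈ 0.000281243

Integral: ∫_11^39 1/x^4 dx = 0.000244819.
Boundary: ½(f(11) + f(39)) = ½(6.83013e-05 + 4.32257e-07) = 3.43668e-05.
So far: 0.000279186.
Correction k=1: B_{2}/2! · (f^{(1)}(39) − f^{(1)}(11)) = 1/12 · (-4.43340e-08 − (-2.48369e-05)) = 2.06604e-06.
Running total after k=1: 0.000281252.
Correction k=2: B_{4}/4! · (f^{(3)}(39) − f^{(3)}(11)) = −1/720 · (-8.74438e-10 − (-6.15790e-06)) = -8.55142e-09.
Running total after k=2: 0.000281243.
Correction k=3: B_{6}/6! · (f^{(5)}(39) − f^{(5)}(11)) = 1/30240 · (-3.21950e-11 − (-2.84994e-06)) = 9.42429e-11.
Running total after k=3: 0.000281243.
Correction k=4: B_{8}/8! · (f^{(7)}(39) − f^{(7)}(11)) = −1/1209600 · (-1.90503e-12 − (-2.11979e-06)) = -1.75247e-12.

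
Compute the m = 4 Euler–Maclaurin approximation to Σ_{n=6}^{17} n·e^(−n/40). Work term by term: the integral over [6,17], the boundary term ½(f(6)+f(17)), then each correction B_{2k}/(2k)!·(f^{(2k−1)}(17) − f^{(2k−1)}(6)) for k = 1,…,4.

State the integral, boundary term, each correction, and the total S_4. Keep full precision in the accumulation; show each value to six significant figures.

S_4 ≈ 101.217

The integral term ∫_6^17 x·e^(−x/40) dx = 93.1076.
½[f(6) + f(17)] = ½[5.16425 + 11.1141] = 8.13917.
Running total after boundary: 101.247.
Order-1 term: 1/12 · (0.375918 − 0.731602) = -0.0296403.
After k=1: 101.217.
Order-2 term: −1/720 · (0.00105216 − 0.00153314) = 6.68021e-07.
After k=2: 101.217.
Order-3 term: 1/30240 · (1.16836e-06 − 1.63064e-06) = -1.52870e-11.
After k=3: 101.217.
Order-4 term: −1/1209600 · (1.04945e-09 − 1.43942e-09) = 3.22395e-16.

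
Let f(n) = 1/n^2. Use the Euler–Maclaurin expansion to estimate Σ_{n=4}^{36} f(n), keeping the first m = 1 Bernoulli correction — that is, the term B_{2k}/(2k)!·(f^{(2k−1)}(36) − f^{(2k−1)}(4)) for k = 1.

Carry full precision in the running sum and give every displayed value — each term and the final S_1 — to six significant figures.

S_1 ≈ 0.256459

The integral term ∫_4^36 1/x^2 dx = 0.222222.
½[f(4) + f(36)] = ½[0.0625000 + 0.000771605] = 0.0316358.
Integral + boundary = 0.253858.
Order-1 term: 1/12 · (-4.28669e-05 − (-0.0312500)) = 0.00260059.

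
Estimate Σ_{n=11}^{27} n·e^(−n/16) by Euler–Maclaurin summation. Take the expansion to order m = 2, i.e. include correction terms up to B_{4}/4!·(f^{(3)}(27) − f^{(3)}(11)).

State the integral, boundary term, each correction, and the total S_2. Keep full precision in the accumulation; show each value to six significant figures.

S_2 ≈ 95.1952

∫_11^27 x·e^(−x/16) dx evaluates to 89.9560.
½[f(11) + f(27)] = ½[5.53115 + 4.99450] = 5.26282.
Integral + boundary = 95.2189.
k=1: B_{2}/(2)! × [f^{(1)}(27) − f^{(1)}(11)] = 1/12 × (-0.127175 − 0.157135) = -0.0236925.
Partial sum through k=1: 95.1952.
k=2: B_{4}/(4)! × [f^{(3)}(27) − f^{(3)}(11)] = −1/720 × (0.000948391 − 0.00454218) = 4.99137e-06.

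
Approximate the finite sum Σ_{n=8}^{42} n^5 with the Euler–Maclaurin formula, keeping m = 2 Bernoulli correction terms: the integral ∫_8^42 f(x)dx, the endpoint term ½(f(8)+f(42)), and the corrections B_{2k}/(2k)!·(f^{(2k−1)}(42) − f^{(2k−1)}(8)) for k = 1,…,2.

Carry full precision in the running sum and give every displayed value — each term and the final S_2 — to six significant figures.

S_2 ≈ 9.81452e+08

∫_8^42 x^5 dx evaluates to 9.14795e+08.
½[f(8) + f(42)] = ½[32768.0 + 1.30691e+08] = 6.53620e+07.
Integral + boundary = 9.80157e+08.
k=1: B_{2}/(2)! × [f^{(1)}(42) − f^{(1)}(8)] = 1/12 × (1.55585e+07 − 20480.0) = 1.29483e+06.
Partial sum through k=1: 9.81452e+08.
k=2: B_{4}/(4)! × [f^{(3)}(42) − f^{(3)}(8)] = −1/720 × (105840 − 3840.00) = -141.667.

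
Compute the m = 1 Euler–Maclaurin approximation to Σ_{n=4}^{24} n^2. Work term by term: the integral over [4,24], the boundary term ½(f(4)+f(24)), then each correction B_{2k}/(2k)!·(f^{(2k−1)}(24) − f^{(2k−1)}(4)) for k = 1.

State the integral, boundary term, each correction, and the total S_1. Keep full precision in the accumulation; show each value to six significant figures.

S_1 ≈ 4886.00

Integral: ∫_4^24 x^2 dx = 4586.67.
Endpoint term: (f(4) + f(24))/2 = (16.0000 + 576.000)/2 = 296.000.
Running total after boundary: 4882.67.
Order-1 term: 1/12 · (48.0000 − 8.00000) = 3.33333.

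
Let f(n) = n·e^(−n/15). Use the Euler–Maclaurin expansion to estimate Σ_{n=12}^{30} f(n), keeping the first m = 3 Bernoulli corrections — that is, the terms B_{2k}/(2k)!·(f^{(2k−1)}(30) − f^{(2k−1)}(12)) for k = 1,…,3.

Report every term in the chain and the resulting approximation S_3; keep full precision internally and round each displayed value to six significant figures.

S_3 ≈ 95.3342

∫_12^30 x·e^(−x/15) dx evaluates to 90.6269.
½[f(12) + f(30)] = ½[5.39195 + 4.06006] = 4.72600.
Integral + boundary = 95.3529.
Order-1 term: 1/12 · (-0.135335 − 0.0898658) = -0.0187668.
Partial sum through k=1: 95.3342.
Order-2 term: −1/720 · (0.000601490 − 0.00439344) = 5.26660e-06.
Partial sum through k=2: 95.3342.
Order-3 term: 1/30240 · (8.01987e-06 − 3.72777e-05) = -9.67520e-10.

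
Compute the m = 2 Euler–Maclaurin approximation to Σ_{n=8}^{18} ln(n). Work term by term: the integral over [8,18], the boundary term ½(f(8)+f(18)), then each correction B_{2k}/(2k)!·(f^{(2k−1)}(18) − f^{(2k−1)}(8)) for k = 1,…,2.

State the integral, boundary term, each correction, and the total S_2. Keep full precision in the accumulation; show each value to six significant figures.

S_2 ≈ 27.8703

Integral: ∫_8^18 ln(x) dx = 25.3912.
Boundary: ½(f(8) + f(18)) = ½(2.07944 + 2.89037) = 2.48491.
So far: 27.8761.
Order-1 term: 1/12 · (0.0555556 − 0.125000) = -0.00578704.
Running total after k=1: 27.8703.
Order-2 term: −1/720 · (0.000342936 − 0.00390625) = 4.94905e-06.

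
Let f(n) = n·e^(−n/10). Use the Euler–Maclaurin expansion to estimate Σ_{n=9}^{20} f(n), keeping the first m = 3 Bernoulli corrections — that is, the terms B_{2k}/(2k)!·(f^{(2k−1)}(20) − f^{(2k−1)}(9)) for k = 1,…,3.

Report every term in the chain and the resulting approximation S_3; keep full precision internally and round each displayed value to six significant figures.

Integral: ∫_9^20 x·e^(−x/10) dx = 36.6477.
Boundary: ½(f(9) + f(20)) = ½(3.65913 + 2.70671) = 3.18292.
So far: 39.8306.
k=1: B_{2}/(2)! × [f^{(1)}(20) − f^{(1)}(9)] = 1/12 × (-0.135335 − 0.0406570) = -0.0146660.
Running total after k=1: 39.8159.
k=2: B_{4}/(4)! × [f^{(3)}(20) − f^{(3)}(9)] = −1/720 × (0.00135335 − 0.00853796) = 9.97863e-06.
Running total after k=2: 39.8159.
k=3: B_{6}/(6)! × [f^{(5)}(20) − f^{(5)}(9)] = 1/30240 × (4.06006e-05 − 0.000166694) = -4.16974e-09.

S_3 ≈ 39.8159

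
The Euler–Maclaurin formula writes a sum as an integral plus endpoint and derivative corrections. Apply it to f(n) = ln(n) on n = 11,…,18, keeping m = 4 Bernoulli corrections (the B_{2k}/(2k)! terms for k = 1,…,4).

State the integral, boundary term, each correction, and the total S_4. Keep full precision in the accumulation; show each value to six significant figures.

Integral: ∫_11^18 ln(x) dx = 18.6498.
Endpoint term: (f(11) + f(18))/2 = (2.39790 + 2.89037)/2 = 2.64413.
So far: 21.2940.
k=1: B_{2}/(2)! × [f^{(1)}(18) − f^{(1)}(11)] = 1/12 × (0.0555556 − 0.0909091) = -0.00294613.
Partial sum through k=1: 21.2910.
k=2: B_{4}/(4)! × [f^{(3)}(18) − f^{(3)}(11)] = −1/720 × (0.000342936 − 0.00150263) = 1.61069e-06.
Partial sum through k=2: 21.2910.
k=3: B_{6}/(6)! × [f^{(5)}(18) − f^{(5)}(11)] = 1/30240 × (1.27013e-05 − 0.000149021) = -4.50793e-09.
Partial sum through k=3: 21.2910.
k=4: B_{8}/(8)! × [f^{(7)}(18) − f^{(7)}(11)] = −1/1209600 × (1.17605e-06 − 3.69474e-05) = 2.95729e-11.

S_4 ≈ 21.2910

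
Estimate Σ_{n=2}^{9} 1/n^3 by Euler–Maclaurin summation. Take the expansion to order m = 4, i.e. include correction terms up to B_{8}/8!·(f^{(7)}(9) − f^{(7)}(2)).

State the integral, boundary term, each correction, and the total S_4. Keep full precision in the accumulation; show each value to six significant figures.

S_4 ≈ 0.196477

Integral: ∫_2^9 1/x^3 dx = 0.118827.
Boundary: ½(f(2) + f(9)) = ½(0.125000 + 0.00137174) = 0.0631859.
Running total after boundary: 0.182013.
Correction k=1: B_{2}/2! · (f^{(1)}(9) − f^{(1)}(2)) = 1/12 · (-0.000457247 − (-0.187500)) = 0.0155869.
Partial sum through k=1: 0.197600.
Correction k=2: B_{4}/4! · (f^{(3)}(9) − f^{(3)}(2)) = −1/720 · (-0.000112901 − (-0.937500)) = -0.00130193.
Partial sum through k=2: 0.196298.
Correction k=3: B_{6}/6! · (f^{(5)}(9) − f^{(5)}(2)) = 1/30240 · (-5.85410e-05 − (-9.84375)) = 0.000325519.
Partial sum through k=3: 0.196624.
Correction k=4: B_{8}/8! · (f^{(7)}(9) − f^{(7)}(2)) = −1/1209600 · (-5.20365e-05 − (-177.188)) = -0.000146484.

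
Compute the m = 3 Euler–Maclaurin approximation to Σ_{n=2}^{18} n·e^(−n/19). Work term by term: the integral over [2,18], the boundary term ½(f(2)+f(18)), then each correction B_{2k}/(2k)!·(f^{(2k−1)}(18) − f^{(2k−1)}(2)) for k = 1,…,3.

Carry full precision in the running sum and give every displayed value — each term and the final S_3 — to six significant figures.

S_3 ≈ 90.8641

The integral term ∫_2^18 x·e^(−x/19) dx = 86.5396.
Boundary: ½(f(2) + f(18)) = ½(1.80018 + 6.97968) = 4.38993.
So far: 90.9295.
Order-1 term: 1/12 · (0.0204084 − 0.805342) = -0.0654111.
Partial sum through k=1: 90.8641.
Order-2 term: −1/720 · (0.00220479 − 0.00721750) = 6.96210e-06.
Partial sum through k=2: 90.8641.
Order-3 term: 1/30240 · (1.20583e-05 − 3.38065e-05) = -7.19186e-10.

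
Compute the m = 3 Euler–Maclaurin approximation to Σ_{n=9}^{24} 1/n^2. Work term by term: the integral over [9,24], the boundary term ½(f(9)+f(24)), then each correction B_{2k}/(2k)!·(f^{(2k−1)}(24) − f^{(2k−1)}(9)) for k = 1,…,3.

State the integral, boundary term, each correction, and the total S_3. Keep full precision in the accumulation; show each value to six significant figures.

Integral: ∫_9^24 1/x^2 dx = 0.0694444.
Boundary: ½(f(9) + f(24)) = ½(0.0123457 + 0.00173611) = 0.00704090.
Running total after boundary: 0.0764853.
Order-1 term: 1/12 · (-0.000144676 − (-0.00274348)) = 0.000216567.
After k=1: 0.0767019.
Order-2 term: −1/720 · (-3.01408e-06 − (-0.000406442)) = -5.60317e-07.
After k=2: 0.0767013.
Order-3 term: 1/30240 · (-1.56983e-07 − (-0.000150534)) = 4.97279e-09.

S_3 ≈ 0.0767014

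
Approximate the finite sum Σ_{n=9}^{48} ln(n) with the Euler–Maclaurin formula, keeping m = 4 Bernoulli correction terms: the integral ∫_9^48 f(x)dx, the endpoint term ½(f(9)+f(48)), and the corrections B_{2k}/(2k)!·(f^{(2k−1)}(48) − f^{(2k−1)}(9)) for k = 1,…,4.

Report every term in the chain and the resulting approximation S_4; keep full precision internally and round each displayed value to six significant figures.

S_4 ≈ 130.069

∫_9^48 ln(x) dx evaluates to 127.043.
Endpoint term: (f(9) + f(48))/2 = (2.19722 + 3.87120)/2 = 3.03421.
Running total after boundary: 130.077.
Order-1 term: 1/12 · (0.0208333 − 0.111111) = -0.00752315.
After k=1: 130.069.
Order-2 term: −1/720 · (1.80845e-05 − 0.00274348) = 3.78528e-06.
After k=2: 130.069.
Order-3 term: 1/30240 · (9.41901e-08 − 0.000406442) = -1.34374e-08.
After k=3: 130.069.
Order-4 term: −1/1209600 · (1.22643e-09 − 0.000150534) = 1.24448e-10.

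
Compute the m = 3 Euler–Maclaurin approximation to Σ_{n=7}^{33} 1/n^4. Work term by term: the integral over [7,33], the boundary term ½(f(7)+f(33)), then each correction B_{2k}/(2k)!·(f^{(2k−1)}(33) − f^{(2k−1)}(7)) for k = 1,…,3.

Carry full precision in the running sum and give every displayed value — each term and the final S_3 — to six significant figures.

Integral: ∫_7^33 1/x^4 dx = 0.000962542.
Boundary: ½(f(7) + f(33)) = ½(0.000416493 + 8.43226e-07) = 0.000208668.
Integral + boundary = 0.00117121.
Order-1 term: 1/12 · (-1.02209e-07 − (-0.000237996)) = 1.98245e-05.
Partial sum through k=1: 0.00119103.
Order-2 term: −1/720 · (-2.81568e-09 − (-0.000145712)) = -2.02374e-07.
Partial sum through k=2: 0.00119083.
Order-3 term: 1/30240 · (-1.44792e-10 − (-0.000166528)) = 5.50687e-09.

S_3 ≈ 0.00119084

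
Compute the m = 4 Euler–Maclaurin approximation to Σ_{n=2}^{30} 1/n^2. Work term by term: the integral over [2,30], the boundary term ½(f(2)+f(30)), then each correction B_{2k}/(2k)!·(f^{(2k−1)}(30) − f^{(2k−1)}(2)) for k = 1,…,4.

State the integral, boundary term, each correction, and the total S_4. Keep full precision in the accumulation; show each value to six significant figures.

∫_2^30 1/x^2 dx evaluates to 0.466667.
Endpoint term: (f(2) + f(30))/2 = (0.250000 + 0.00111111)/2 = 0.125556.
Running total after boundary: 0.592222.
Correction k=1: B_{2}/2! · (f^{(1)}(30) − f^{(1)}(2)) = 1/12 · (-7.40741e-05 − (-0.250000)) = 0.0208272.
Partial sum through k=1: 0.613049.
Correction k=2: B_{4}/4! · (f^{(3)}(30) − f^{(3)}(2)) = −1/720 · (-9.87654e-07 − (-0.750000)) = -0.00104167.
Partial sum through k=2: 0.612008.
Correction k=3: B_{6}/6! · (f^{(5)}(30) − f^{(5)}(2)) = 1/30240 · (-3.29218e-08 − (-5.62500)) = 0.000186012.
Partial sum through k=3: 0.612194.
Correction k=4: B_{8}/8! · (f^{(7)}(30) − f^{(7)}(2)) = −1/1209600 · (-2.04847e-09 − (-78.7500)) = -6.51042e-05.

S_4 ≈ 0.612129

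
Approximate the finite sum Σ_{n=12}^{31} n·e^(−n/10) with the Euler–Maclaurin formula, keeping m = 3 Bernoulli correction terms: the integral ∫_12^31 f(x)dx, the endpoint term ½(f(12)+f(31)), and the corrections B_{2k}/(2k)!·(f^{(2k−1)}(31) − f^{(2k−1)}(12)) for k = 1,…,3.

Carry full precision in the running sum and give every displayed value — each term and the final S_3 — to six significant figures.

S_3 ≈ 50.2951

Integral: ∫_12^31 x·e^(−x/10) dx = 47.7926.
Endpoint term: (f(12) + f(31))/2 = (3.61433 + 1.39653)/2 = 2.50543.
Running total after boundary: 50.2980.
Correction k=1: B_{2}/2! · (f^{(1)}(31) − f^{(1)}(12)) = 1/12 · (-0.0946033 − (-0.0602388)) = -0.00286371.
After k=1: 50.2951.
Correction k=2: B_{4}/4! · (f^{(3)}(31) − f^{(3)}(12)) = −1/720 · (-4.50492e-05 − 0.00542150) = 7.59242e-06.
After k=2: 50.2951.
Correction k=3: B_{6}/6! · (f^{(5)}(31) − f^{(5)}(12)) = 1/30240 · (8.55935e-06 − 0.000114454) = -3.50180e-09.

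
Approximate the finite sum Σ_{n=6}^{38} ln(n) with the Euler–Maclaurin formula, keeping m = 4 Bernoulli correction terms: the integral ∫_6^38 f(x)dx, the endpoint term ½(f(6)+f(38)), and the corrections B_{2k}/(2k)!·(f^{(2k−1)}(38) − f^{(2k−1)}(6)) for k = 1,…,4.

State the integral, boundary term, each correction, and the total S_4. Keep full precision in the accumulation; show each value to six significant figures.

S_4 ≈ 98.1807

Integral: ∫_6^38 ln(x) dx = 95.4777.
Boundary: ½(f(6) + f(38)) = ½(1.79176 + 3.63759) = 2.71467.
Integral + boundary = 98.1924.
k=1: B_{2}/(2)! × [f^{(1)}(38) − f^{(1)}(6)] = 1/12 × (0.0263158 − 0.166667) = -0.0116959.
Partial sum through k=1: 98.1807.
k=2: B_{4}/(4)! × [f^{(3)}(38) − f^{(3)}(6)] = −1/720 × (3.64485e-05 − 0.00925926) = 1.28095e-05.
Partial sum through k=2: 98.1807.
k=3: B_{6}/(6)! × [f^{(5)}(38) − f^{(5)}(6)] = 1/30240 × (3.02896e-07 − 0.00308642) = -1.02054e-07.
Partial sum through k=3: 98.1807.
k=4: B_{8}/(8)! × [f^{(7)}(38) − f^{(7)}(6)] = −1/1209600 × (6.29285e-09 − 0.00257202) = 2.12633e-09.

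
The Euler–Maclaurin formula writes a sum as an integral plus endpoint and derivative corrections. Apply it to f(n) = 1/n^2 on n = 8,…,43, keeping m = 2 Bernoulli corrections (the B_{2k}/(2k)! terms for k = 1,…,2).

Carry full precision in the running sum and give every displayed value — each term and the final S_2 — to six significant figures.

S_2 ≈ 0.110150

The integral term ∫_8^43 1/x^2 dx = 0.101744.
½[f(8) + f(43)] = ½[0.0156250 + 0.000540833] = 0.00808292.
So far: 0.109827.
Correction k=1: B_{2}/2! · (f^{(1)}(43) − f^{(1)}(8)) = 1/12 · (-2.51550e-05 − (-0.00390625)) = 0.000323425.
Running total after k=1: 0.110151.
Correction k=2: B_{4}/4! · (f^{(3)}(43) − f^{(3)}(8)) = −1/720 · (-1.63256e-07 − (-0.000732422)) = -1.01703e-06.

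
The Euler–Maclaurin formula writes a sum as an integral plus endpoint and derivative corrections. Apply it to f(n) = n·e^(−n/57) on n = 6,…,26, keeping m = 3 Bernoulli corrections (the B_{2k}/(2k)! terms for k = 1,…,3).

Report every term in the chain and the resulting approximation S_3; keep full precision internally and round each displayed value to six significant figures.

S_3 ≈ 244.963

The integral term ∫_6^26 x·e^(−x/57) dx = 234.062.
Boundary: ½(f(6) + f(26)) = ½(5.40053 + 16.4768) = 10.9387.
So far: 245.001.
Correction k=1: B_{2}/2! · (f^{(1)}(26) − f^{(1)}(6)) = 1/12 · (0.344657 − 0.805342) = -0.0383903.
Running total after k=1: 244.963.
Correction k=2: B_{4}/4! · (f^{(3)}(26) − f^{(3)}(6)) = −1/720 · (0.000496186 − 0.000801944) = 4.24665e-07.
Running total after k=2: 244.963.
Correction k=3: B_{6}/6! · (f^{(5)}(26) − f^{(5)}(6)) = 1/30240 · (2.72789e-07 − 4.17364e-07) = -4.78092e-12.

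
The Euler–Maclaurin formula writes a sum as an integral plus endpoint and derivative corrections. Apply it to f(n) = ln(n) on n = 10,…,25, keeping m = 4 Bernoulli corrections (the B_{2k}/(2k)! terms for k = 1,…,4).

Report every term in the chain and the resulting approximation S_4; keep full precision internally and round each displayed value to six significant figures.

Integral: ∫_10^25 ln(x) dx = 42.4460.
½[f(10) + f(25)] = ½[2.30259 + 3.21888] = 2.76073.
So far: 45.2068.
Correction k=1: B_{2}/2! · (f^{(1)}(25) − f^{(1)}(10)) = 1/12 · (0.0400000 − 0.100000) = -0.00500000.
Running total after k=1: 45.2018.
Correction k=2: B_{4}/4! · (f^{(3)}(25) − f^{(3)}(10)) = −1/720 · (0.000128000 − 0.00200000) = 2.60000e-06.
Running total after k=2: 45.2018.
Correction k=3: B_{6}/6! · (f^{(5)}(25) − f^{(5)}(10)) = 1/30240 · (2.45760e-06 − 0.000240000) = -7.85524e-09.
Running total after k=3: 45.2018.
Correction k=4: B_{8}/8! · (f^{(7)}(25) − f^{(7)}(10)) = −1/1209600 · (1.17965e-07 − 7.20000e-05) = 5.94263e-11.

S_4 ≈ 45.2018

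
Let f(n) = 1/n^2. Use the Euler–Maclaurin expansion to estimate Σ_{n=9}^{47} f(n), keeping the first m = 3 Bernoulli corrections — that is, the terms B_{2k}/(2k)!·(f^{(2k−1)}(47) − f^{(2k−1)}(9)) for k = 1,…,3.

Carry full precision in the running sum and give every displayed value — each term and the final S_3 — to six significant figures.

S_3 ≈ 0.0964602

The integral term ∫_9^47 1/x^2 dx = 0.0898345.
Boundary: ½(f(9) + f(47)) = ½(0.0123457 + 0.000452694) = 0.00639919.
Integral + boundary = 0.0962337.
Order-1 term: 1/12 · (-1.92636e-05 − (-0.00274348)) = 0.000227018.
Running total after k=1: 0.0964607.
Order-2 term: −1/720 · (-1.04646e-07 − (-0.000406442)) = -5.64358e-07.
Running total after k=2: 0.0964602.
Order-3 term: 1/30240 · (-1.42117e-09 − (-0.000150534)) = 4.97793e-09.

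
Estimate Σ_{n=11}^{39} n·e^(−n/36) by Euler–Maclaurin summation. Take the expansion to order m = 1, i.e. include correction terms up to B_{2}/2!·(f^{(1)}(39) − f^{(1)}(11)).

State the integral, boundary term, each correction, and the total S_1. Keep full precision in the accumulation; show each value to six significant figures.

S_1 ≈ 343.270

∫_11^39 x·e^(−x/36) dx evaluates to 332.663.
½[f(11) + f(39)] = ½[8.10385 + 13.2002] = 10.6520.
So far: 343.315.
Correction k=1: B_{2}/2! · (f^{(1)}(39) − f^{(1)}(11)) = 1/12 · (-0.0282055 − 0.511607) = -0.0449844.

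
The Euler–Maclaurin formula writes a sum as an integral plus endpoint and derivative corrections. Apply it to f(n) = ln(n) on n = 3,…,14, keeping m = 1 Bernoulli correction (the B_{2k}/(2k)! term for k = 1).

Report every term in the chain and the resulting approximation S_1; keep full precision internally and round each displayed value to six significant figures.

The integral term ∫_3^14 ln(x) dx = 22.6510.
½[f(3) + f(14)] = ½[1.09861 + 2.63906] = 1.86883.
So far: 24.5198.
Order-1 term: 1/12 · (0.0714286 − 0.333333) = -0.0218254.

S_1 ≈ 24.4980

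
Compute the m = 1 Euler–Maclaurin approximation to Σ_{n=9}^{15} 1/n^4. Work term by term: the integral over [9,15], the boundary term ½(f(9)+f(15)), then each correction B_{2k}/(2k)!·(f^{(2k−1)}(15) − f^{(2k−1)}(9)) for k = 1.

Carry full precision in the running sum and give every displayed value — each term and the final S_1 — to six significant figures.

Integral: ∫_9^15 1/x^4 dx = 0.000358482.
½[f(9) + f(15)] = ½[0.000152416 + 1.97531e-05] = 8.60844e-05.
Running total after boundary: 0.000444566.
Correction k=1: B_{2}/2! · (f^{(1)}(15) − f^{(1)}(9)) = 1/12 · (-5.26749e-06 − (-6.77404e-05)) = 5.20607e-06.

S_1 ≈ 0.000449772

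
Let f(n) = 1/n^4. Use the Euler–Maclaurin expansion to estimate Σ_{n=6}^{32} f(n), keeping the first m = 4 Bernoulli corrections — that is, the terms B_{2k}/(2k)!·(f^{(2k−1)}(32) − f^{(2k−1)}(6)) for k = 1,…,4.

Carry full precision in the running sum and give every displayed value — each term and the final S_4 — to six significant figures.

Integral: ∫_6^32 1/x^4 dx = 0.00153304.
Endpoint term: (f(6) + f(32))/2 = (0.000771605 + 9.53674e-07)/2 = 0.000386279.
Running total after boundary: 0.00191932.
k=1: B_{2}/(2)! × [f^{(1)}(32) − f^{(1)}(6)] = 1/12 × (-1.19209e-07 − (-0.000514403)) = 4.28570e-05.
Partial sum through k=1: 0.00196217.
k=2: B_{4}/(4)! × [f^{(3)}(32) − f^{(3)}(6)] = −1/720 × (-3.49246e-09 − (-0.000428669)) = -5.95369e-07.
Partial sum through k=2: 0.00196158.
k=3: B_{6}/(6)! × [f^{(5)}(32) − f^{(5)}(6)] = 1/30240 × (-1.90994e-10 − (-0.000666819)) = 2.20509e-08.
Partial sum through k=3: 0.00196160.
k=4: B_{8}/(8)! × [f^{(7)}(32) − f^{(7)}(6)] = −1/1209600 × (-1.67866e-11 − (-0.00166705)) = -1.37818e-09.

S_4 ≈ 0.00196160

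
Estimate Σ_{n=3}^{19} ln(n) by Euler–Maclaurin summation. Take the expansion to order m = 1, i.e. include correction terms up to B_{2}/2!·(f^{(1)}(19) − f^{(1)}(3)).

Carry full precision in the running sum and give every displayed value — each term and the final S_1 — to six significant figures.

∫_3^19 ln(x) dx evaluates to 36.6485.
Boundary: ½(f(3) + f(19)) = ½(1.09861 + 2.94444) = 2.02153.
So far: 38.6700.
k=1: B_{2}/(2)! × [f^{(1)}(19) − f^{(1)}(3)] = 1/12 × (0.0526316 − 0.333333) = -0.0233918.

S_1 ≈ 38.6466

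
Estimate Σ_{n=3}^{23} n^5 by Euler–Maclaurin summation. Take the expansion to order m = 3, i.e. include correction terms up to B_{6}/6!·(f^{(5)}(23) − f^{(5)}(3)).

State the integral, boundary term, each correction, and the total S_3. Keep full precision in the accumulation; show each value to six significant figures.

S_3 ≈ 2.80073e+07

Integral: ∫_3^23 x^5 dx = 2.46725e+07.
Boundary: ½(f(3) + f(23)) = ½(243.000 + 6.43634e+06) = 3.21829e+06.
Integral + boundary = 2.78908e+07.
k=1: B_{2}/(2)! × [f^{(1)}(23) − f^{(1)}(3)] = 1/12 × (1.39920e+06 − 405.000) = 116567.
Partial sum through k=1: 2.80074e+07.
k=2: B_{4}/(4)! × [f^{(3)}(23) − f^{(3)}(3)] = −1/720 × (31740.0 − 540.000) = -43.3333.
Partial sum through k=2: 2.80073e+07.
k=3: B_{6}/(6)! × [f^{(5)}(23) − f^{(5)}(3)] = 1/30240 × (120.000 − 120.000) = 0.00000.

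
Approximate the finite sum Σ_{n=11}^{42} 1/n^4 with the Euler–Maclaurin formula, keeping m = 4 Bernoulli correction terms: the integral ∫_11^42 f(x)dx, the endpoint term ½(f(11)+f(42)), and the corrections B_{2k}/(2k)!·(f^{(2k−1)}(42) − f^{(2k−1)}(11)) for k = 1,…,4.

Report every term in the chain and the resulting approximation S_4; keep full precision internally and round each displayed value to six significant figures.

S_4 ≈ 0.000282309

The integral term ∫_11^42 1/x^4 dx = 0.000245939.
½[f(11) + f(42)] = ½[6.83013e-05 + 3.21368e-07] = 3.43114e-05.
Integral + boundary = 0.000280250.
k=1: B_{2}/(2)! × [f^{(1)}(42) − f^{(1)}(11)] = 1/12 × (-3.06065e-08 − (-2.48369e-05)) = 2.06719e-06.
Partial sum through k=1: 0.000282318.
k=2: B_{4}/(4)! × [f^{(3)}(42) − f^{(3)}(11)] = −1/720 × (-5.20519e-10 − (-6.15790e-06)) = -8.55191e-09.
Partial sum through k=2: 0.000282309.
k=3: B_{6}/(6)! × [f^{(5)}(42) − f^{(5)}(11)] = 1/30240 × (-1.65244e-11 − (-2.84994e-06)) = 9.42434e-11.
Partial sum through k=3: 0.000282309.
k=4: B_{8}/(8)! × [f^{(7)}(42) − f^{(7)}(11)] = −1/1209600 × (-8.43082e-13 − (-2.11979e-06)) = -1.75247e-12.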